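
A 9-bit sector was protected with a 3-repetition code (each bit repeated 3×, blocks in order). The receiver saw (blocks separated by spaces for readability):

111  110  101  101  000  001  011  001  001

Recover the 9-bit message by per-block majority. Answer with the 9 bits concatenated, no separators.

111100100

Block 1 (111): 3 ones → 1
Block 2 (110): 2 ones → 1
Block 3 (101): 2 ones → 1
Block 4 (101): 2 ones → 1
Block 5 (000): 0 ones → 0
Block 6 (001): 1 one → 0
Block 7 (011): 2 ones → 1
Block 8 (001): 1 one → 0
Block 9 (001): 1 one → 0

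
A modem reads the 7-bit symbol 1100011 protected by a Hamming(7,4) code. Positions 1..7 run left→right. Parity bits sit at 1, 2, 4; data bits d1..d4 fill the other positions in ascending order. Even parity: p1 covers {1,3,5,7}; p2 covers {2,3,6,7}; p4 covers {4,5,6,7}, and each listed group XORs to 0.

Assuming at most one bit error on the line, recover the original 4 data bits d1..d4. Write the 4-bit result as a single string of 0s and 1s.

s1 (pos 1,3,5,7): 1⊕0⊕0⊕1 = 0
s2 (pos 2,3,6,7): 1⊕0⊕1⊕1 = 1
s4 (pos 4,5,6,7): 0⊕0⊕1⊕1 = 0
Syndrome s4…s1 = 010 → error at position 2.
Flip position 2: 1100011 → 1000011
Read data bits from positions 3,5,6,7: 0011

0011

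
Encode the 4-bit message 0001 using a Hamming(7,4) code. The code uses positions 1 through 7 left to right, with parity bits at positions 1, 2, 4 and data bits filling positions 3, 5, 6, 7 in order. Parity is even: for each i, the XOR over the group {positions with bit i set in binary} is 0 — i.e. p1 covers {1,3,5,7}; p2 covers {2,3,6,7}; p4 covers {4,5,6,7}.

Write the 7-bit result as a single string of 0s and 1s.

1101001

Place data at non-parity positions: p1 p2 0 p4 0 0 1
p1 (pos 1,3,5,7): XOR of data positions = 0⊕0⊕1 = 1
p2 (pos 2,3,6,7): XOR of data positions = 0⊕0⊕1 = 1
p4 (pos 4,5,6,7): XOR of data positions = 0⊕0⊕1 = 1
Codeword: 1101001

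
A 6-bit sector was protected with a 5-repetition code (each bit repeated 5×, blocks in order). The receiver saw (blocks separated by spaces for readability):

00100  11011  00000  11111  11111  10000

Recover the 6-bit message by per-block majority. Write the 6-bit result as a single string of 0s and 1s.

Block 1 (00100): 1 one → 0
Block 2 (11011): 4 ones → 1
Block 3 (00000): 0 ones → 0
Block 4 (11111): 5 ones → 1
Block 5 (11111): 5 ones → 1
Block 6 (10000): 1 one → 0

010110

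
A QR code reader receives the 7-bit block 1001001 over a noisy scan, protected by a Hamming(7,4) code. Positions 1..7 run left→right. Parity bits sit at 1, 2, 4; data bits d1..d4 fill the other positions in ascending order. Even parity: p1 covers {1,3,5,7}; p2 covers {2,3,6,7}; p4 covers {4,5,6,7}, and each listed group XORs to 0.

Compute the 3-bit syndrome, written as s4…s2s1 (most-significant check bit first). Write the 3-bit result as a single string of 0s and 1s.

010

s1 (pos 1,3,5,7): 1⊕0⊕0⊕1 = 0
s2 (pos 2,3,6,7): 0⊕0⊕0⊕1 = 1
s4 (pos 4,5,6,7): 1⊕0⊕0⊕1 = 0
Syndrome s4…s1 = 010 → error at position 2.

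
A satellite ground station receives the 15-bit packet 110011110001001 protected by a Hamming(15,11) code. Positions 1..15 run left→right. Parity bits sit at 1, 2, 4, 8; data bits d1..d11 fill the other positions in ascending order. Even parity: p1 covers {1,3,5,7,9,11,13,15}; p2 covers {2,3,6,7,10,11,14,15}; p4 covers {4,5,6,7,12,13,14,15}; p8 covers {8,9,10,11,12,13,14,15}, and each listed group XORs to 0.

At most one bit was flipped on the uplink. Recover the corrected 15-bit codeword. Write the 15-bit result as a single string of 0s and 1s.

s1 (pos 1,3,5,7,9,11,13,15): 1⊕0⊕1⊕1⊕0⊕0⊕0⊕1 = 0
s2 (pos 2,3,6,7,10,11,14,15): 1⊕0⊕1⊕1⊕0⊕0⊕0⊕1 = 0
s4 (pos 4,5,6,7,12,13,14,15): 0⊕1⊕1⊕1⊕1⊕0⊕0⊕1 = 1
s8 (pos 8,9,10,11,12,13,14,15): 1⊕0⊕0⊕0⊕1⊕0⊕0⊕1 = 1
Syndrome s8…s1 = 1100 → error at position 12.
Flip position 12: 110011110001001 → 110011110000001

110011110000001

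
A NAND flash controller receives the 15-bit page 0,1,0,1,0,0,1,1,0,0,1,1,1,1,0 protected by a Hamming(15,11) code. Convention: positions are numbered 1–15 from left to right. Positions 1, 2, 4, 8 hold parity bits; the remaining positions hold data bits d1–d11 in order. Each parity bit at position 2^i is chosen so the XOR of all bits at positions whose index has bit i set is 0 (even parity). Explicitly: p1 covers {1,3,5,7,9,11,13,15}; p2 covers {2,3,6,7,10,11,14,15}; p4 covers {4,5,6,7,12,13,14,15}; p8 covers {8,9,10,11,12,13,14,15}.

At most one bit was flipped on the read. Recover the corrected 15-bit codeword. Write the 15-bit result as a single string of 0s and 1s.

010100110011010

s1 (pos 1,3,5,7,9,11,13,15): 0⊕0⊕0⊕1⊕0⊕1⊕1⊕0 = 1
s2 (pos 2,3,6,7,10,11,14,15): 1⊕0⊕0⊕1⊕0⊕1⊕1⊕0 = 0
s4 (pos 4,5,6,7,12,13,14,15): 1⊕0⊕0⊕1⊕1⊕1⊕1⊕0 = 1
s8 (pos 8,9,10,11,12,13,14,15): 1⊕0⊕0⊕1⊕1⊕1⊕1⊕0 = 1
Syndrome s8…s1 = 1101 → error at position 13.
Flip position 13: 010100110011110 → 010100110011010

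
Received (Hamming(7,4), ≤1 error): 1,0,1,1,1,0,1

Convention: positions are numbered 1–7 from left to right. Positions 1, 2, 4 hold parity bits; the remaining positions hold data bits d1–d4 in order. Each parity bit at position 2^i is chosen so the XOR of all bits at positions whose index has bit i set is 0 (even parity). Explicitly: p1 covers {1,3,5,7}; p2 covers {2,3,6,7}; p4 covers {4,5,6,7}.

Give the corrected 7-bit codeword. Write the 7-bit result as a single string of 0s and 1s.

1010101

s1 (pos 1,3,5,7): 1⊕1⊕1⊕1 = 0
s2 (pos 2,3,6,7): 0⊕1⊕0⊕1 = 0
s4 (pos 4,5,6,7): 1⊕1⊕0⊕1 = 1
Syndrome s4…s1 = 100 → error at position 4.
Flip position 4: 1011101 → 1010101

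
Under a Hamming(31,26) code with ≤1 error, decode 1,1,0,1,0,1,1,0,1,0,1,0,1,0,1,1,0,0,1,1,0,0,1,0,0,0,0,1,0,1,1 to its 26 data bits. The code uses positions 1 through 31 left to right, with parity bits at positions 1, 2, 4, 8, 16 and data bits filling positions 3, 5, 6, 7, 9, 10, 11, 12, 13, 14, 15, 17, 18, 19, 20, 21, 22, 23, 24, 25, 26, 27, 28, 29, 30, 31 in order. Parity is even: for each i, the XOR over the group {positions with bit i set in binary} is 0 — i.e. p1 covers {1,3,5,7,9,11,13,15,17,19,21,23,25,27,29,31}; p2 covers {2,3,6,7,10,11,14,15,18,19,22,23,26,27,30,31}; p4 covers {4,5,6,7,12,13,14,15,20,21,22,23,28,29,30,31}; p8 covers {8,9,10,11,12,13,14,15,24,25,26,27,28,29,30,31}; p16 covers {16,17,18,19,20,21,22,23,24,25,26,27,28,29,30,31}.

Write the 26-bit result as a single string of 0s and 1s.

s1 (pos 1,3,5,7,9,11,13,15,17,19,21,23,25,27,29,31): 1⊕0⊕0⊕1⊕1⊕1⊕1⊕1⊕0⊕1⊕0⊕1⊕0⊕0⊕0⊕1 = 1
s2 (pos 2,3,6,7,10,11,14,15,18,19,22,23,26,27,30,31): 1⊕0⊕1⊕1⊕0⊕1⊕0⊕1⊕0⊕1⊕0⊕1⊕0⊕0⊕1⊕1 = 1
s4 (pos 4,5,6,7,12,13,14,15,20,21,22,23,28,29,30,31): 1⊕0⊕1⊕1⊕0⊕1⊕0⊕1⊕1⊕0⊕0⊕1⊕1⊕0⊕1⊕1 = 0
s8 (pos 8,9,10,11,12,13,14,15,24,25,26,27,28,29,30,31): 0⊕1⊕0⊕1⊕0⊕1⊕0⊕1⊕0⊕0⊕0⊕0⊕1⊕0⊕1⊕1 = 1
s16 (pos 16,17,18,19,20,21,22,23,24,25,26,27,28,29,30,31): 1⊕0⊕0⊕1⊕1⊕0⊕0⊕1⊕0⊕0⊕0⊕0⊕1⊕0⊕1⊕1 = 1
Syndrome s16…s1 = 11011 → error at position 27.
Flip position 27: 1101011010101011001100100001011 → 1101011010101011001100100011011
Read data bits from positions 3,5,6,7,9,10,11,12,13,14,15,17,18,19,20,21,22,23,24,25,26,27,28,29,30,31: 00111010101001100100011011

00111010101001100100011011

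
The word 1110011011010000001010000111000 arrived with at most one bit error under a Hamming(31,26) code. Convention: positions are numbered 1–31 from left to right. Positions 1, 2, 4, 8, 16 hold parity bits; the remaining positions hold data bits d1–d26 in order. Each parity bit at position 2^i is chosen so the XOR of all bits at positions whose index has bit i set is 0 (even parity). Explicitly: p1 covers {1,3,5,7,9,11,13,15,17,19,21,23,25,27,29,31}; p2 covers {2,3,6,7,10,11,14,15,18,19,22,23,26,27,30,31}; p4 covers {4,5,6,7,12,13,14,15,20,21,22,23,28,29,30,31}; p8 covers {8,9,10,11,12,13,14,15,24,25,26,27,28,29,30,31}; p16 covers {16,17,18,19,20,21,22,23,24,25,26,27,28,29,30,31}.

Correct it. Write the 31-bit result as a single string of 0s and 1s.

s1 (pos 1,3,5,7,9,11,13,15,17,19,21,23,25,27,29,31): 1⊕1⊕0⊕1⊕1⊕0⊕0⊕0⊕0⊕1⊕1⊕0⊕0⊕1⊕0⊕0 = 1
s2 (pos 2,3,6,7,10,11,14,15,18,19,22,23,26,27,30,31): 1⊕1⊕1⊕1⊕1⊕0⊕0⊕0⊕0⊕1⊕0⊕0⊕1⊕1⊕0⊕0 = 0
s4 (pos 4,5,6,7,12,13,14,15,20,21,22,23,28,29,30,31): 0⊕0⊕1⊕1⊕1⊕0⊕0⊕0⊕0⊕1⊕0⊕0⊕1⊕0⊕0⊕0 = 1
s8 (pos 8,9,10,11,12,13,14,15,24,25,26,27,28,29,30,31): 0⊕1⊕1⊕0⊕1⊕0⊕0⊕0⊕0⊕0⊕1⊕1⊕1⊕0⊕0⊕0 = 0
s16 (pos 16,17,18,19,20,21,22,23,24,25,26,27,28,29,30,31): 0⊕0⊕0⊕1⊕0⊕1⊕0⊕0⊕0⊕0⊕1⊕1⊕1⊕0⊕0⊕0 = 1
Syndrome s16…s1 = 10101 → error at position 21.
Flip position 21: 1110011011010000001010000111000 → 1110011011010000001000000111000

1110011011010000001000000111000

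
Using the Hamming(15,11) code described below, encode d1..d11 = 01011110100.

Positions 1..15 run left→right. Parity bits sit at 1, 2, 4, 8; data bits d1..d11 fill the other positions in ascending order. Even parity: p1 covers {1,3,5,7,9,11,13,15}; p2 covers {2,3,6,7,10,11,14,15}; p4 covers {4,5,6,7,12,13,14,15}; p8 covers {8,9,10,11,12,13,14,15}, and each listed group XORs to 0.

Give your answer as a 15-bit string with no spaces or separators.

Place data at non-parity positions: p1 p2 0 p4 1 0 1 p8 1 1 1 0 1 0 0
p1 (pos 1,3,5,7,9,11,13,15): XOR of data positions = 0⊕1⊕1⊕1⊕1⊕1⊕0 = 1
p2 (pos 2,3,6,7,10,11,14,15): XOR of data positions = 0⊕0⊕1⊕1⊕1⊕0⊕0 = 1
p4 (pos 4,5,6,7,12,13,14,15): XOR of data positions = 1⊕0⊕1⊕0⊕1⊕0⊕0 = 1
p8 (pos 8,9,10,11,12,13,14,15): XOR of data positions = 1⊕1⊕1⊕0⊕1⊕0⊕0 = 0
Codeword: 110110101110100

110110101110100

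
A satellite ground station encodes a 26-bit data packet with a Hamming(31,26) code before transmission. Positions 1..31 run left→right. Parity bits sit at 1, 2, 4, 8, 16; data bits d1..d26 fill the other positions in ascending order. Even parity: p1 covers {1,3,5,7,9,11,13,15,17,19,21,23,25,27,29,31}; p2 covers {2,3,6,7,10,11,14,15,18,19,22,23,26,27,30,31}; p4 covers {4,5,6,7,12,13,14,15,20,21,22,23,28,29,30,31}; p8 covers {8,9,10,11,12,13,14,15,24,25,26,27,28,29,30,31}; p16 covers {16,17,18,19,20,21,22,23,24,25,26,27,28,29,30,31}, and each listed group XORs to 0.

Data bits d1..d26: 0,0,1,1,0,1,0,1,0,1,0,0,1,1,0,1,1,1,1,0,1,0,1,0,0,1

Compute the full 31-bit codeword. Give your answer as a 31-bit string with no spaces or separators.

Place data at non-parity positions: p1 p2 0 p4 0 1 1 p8 0 1 0 1 0 1 0 p16 0 1 1 0 1 1 1 1 0 1 0 1 0 0 1
p1 (pos 1,3,5,7,9,11,13,15,17,19,21,23,25,27,29,31): XOR of data positions = 0⊕0⊕1⊕0⊕0⊕0⊕0⊕0⊕1⊕1⊕1⊕0⊕0⊕0⊕1 = 1
p2 (pos 2,3,6,7,10,11,14,15,18,19,22,23,26,27,30,31): XOR of data positions = 0⊕1⊕1⊕1⊕0⊕1⊕0⊕1⊕1⊕1⊕1⊕1⊕0⊕0⊕1 = 0
p4 (pos 4,5,6,7,12,13,14,15,20,21,22,23,28,29,30,31): XOR of data positions = 0⊕1⊕1⊕1⊕0⊕1⊕0⊕0⊕1⊕1⊕1⊕1⊕0⊕0⊕1 = 1
p8 (pos 8,9,10,11,12,13,14,15,24,25,26,27,28,29,30,31): XOR of data positions = 0⊕1⊕0⊕1⊕0⊕1⊕0⊕1⊕0⊕1⊕0⊕1⊕0⊕0⊕1 = 1
p16 (pos 16,17,18,19,20,21,22,23,24,25,26,27,28,29,30,31): XOR of data positions = 0⊕1⊕1⊕0⊕1⊕1⊕1⊕1⊕0⊕1⊕0⊕1⊕0⊕0⊕1 = 1
Codeword: 1001011101010101011011110101001

1001011101010101011011110101001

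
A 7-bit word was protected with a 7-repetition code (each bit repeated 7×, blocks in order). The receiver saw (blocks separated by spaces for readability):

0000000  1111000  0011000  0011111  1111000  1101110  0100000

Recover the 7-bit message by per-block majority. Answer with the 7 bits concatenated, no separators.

Block 1 (0000000): 0 ones → 0
Block 2 (1111000): 4 ones → 1
Block 3 (0011000): 2 ones → 0
Block 4 (0011111): 5 ones → 1
Block 5 (1111000): 4 ones → 1
Block 6 (1101110): 5 ones → 1
Block 7 (0100000): 1 one → 0

0101110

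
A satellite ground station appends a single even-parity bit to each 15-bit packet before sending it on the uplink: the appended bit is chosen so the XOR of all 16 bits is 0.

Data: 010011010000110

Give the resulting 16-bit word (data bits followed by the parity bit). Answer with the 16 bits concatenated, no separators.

0100110100001100

XOR of the 15 data bits: 0⊕1⊕0⊕0⊕1⊕1⊕0⊕1⊕0⊕0⊕0⊕0⊕1⊕1⊕0 = 0
Parity bit = 0 (so all 16 bits XOR to 0).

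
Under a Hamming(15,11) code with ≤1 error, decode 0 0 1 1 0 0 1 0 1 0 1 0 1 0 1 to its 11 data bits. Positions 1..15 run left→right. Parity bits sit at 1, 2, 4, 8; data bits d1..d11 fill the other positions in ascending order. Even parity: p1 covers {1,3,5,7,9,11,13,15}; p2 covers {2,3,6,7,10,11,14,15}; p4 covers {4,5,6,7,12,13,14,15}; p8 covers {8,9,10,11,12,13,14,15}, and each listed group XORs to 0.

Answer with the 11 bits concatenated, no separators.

10011010101

s1 (pos 1,3,5,7,9,11,13,15): 0⊕1⊕0⊕1⊕1⊕1⊕1⊕1 = 0
s2 (pos 2,3,6,7,10,11,14,15): 0⊕1⊕0⊕1⊕0⊕1⊕0⊕1 = 0
s4 (pos 4,5,6,7,12,13,14,15): 1⊕0⊕0⊕1⊕0⊕1⊕0⊕1 = 0
s8 (pos 8,9,10,11,12,13,14,15): 0⊕1⊕0⊕1⊕0⊕1⊕0⊕1 = 0
Syndrome s8…s1 = 0000 → no error.
Read data bits from positions 3,5,6,7,9,10,11,12,13,14,15: 10011010101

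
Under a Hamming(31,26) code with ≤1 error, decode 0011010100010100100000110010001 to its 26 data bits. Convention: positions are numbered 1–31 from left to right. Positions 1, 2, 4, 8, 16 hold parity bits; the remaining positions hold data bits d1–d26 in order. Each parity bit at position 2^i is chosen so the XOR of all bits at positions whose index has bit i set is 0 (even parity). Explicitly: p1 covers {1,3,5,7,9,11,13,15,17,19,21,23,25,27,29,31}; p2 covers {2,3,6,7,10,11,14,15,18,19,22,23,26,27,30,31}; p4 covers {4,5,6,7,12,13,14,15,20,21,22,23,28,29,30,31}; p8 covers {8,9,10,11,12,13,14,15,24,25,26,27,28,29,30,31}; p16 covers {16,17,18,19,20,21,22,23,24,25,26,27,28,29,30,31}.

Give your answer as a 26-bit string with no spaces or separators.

s1 (pos 1,3,5,7,9,11,13,15,17,19,21,23,25,27,29,31): 0⊕1⊕0⊕0⊕0⊕0⊕0⊕0⊕1⊕0⊕0⊕1⊕0⊕1⊕0⊕1 = 1
s2 (pos 2,3,6,7,10,11,14,15,18,19,22,23,26,27,30,31): 0⊕1⊕1⊕0⊕0⊕0⊕1⊕0⊕0⊕0⊕0⊕1⊕0⊕1⊕0⊕1 = 0
s4 (pos 4,5,6,7,12,13,14,15,20,21,22,23,28,29,30,31): 1⊕0⊕1⊕0⊕1⊕0⊕1⊕0⊕0⊕0⊕0⊕1⊕0⊕0⊕0⊕1 = 0
s8 (pos 8,9,10,11,12,13,14,15,24,25,26,27,28,29,30,31): 1⊕0⊕0⊕0⊕1⊕0⊕1⊕0⊕1⊕0⊕0⊕1⊕0⊕0⊕0⊕1 = 0
s16 (pos 16,17,18,19,20,21,22,23,24,25,26,27,28,29,30,31): 0⊕1⊕0⊕0⊕0⊕0⊕0⊕1⊕1⊕0⊕0⊕1⊕0⊕0⊕0⊕1 = 1
Syndrome s16…s1 = 10001 → error at position 17.
Flip position 17: 0011010100010100100000110010001 → 0011010100010100000000110010001
Read data bits from positions 3,5,6,7,9,10,11,12,13,14,15,17,18,19,20,21,22,23,24,25,26,27,28,29,30,31: 10100001010000000110010001

10100001010000000110010001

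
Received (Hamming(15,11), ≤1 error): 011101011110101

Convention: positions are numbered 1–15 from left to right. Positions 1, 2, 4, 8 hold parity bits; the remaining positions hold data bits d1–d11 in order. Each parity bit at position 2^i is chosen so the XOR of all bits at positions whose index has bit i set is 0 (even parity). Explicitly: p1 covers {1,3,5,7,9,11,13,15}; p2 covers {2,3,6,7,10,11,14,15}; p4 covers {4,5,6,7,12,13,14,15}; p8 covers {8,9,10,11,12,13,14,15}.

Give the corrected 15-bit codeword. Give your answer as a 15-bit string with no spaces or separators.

111101011110101

s1 (pos 1,3,5,7,9,11,13,15): 0⊕1⊕0⊕0⊕1⊕1⊕1⊕1 = 1
s2 (pos 2,3,6,7,10,11,14,15): 1⊕1⊕1⊕0⊕1⊕1⊕0⊕1 = 0
s4 (pos 4,5,6,7,12,13,14,15): 1⊕0⊕1⊕0⊕0⊕1⊕0⊕1 = 0
s8 (pos 8,9,10,11,12,13,14,15): 1⊕1⊕1⊕1⊕0⊕1⊕0⊕1 = 0
Syndrome s8…s1 = 0001 → error at position 1.
Flip position 1: 011101011110101 → 111101011110101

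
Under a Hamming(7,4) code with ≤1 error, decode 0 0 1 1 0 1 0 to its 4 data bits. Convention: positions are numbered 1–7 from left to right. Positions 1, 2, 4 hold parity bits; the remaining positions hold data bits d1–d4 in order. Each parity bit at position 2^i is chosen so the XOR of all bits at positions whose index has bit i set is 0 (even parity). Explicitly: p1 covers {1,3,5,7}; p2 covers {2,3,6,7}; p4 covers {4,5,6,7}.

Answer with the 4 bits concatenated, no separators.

1010

s1 (pos 1,3,5,7): 0⊕1⊕0⊕0 = 1
s2 (pos 2,3,6,7): 0⊕1⊕1⊕0 = 0
s4 (pos 4,5,6,7): 1⊕0⊕1⊕0 = 0
Syndrome s4…s1 = 001 → error at position 1.
Flip position 1: 0011010 → 1011010
Read data bits from positions 3,5,6,7: 1010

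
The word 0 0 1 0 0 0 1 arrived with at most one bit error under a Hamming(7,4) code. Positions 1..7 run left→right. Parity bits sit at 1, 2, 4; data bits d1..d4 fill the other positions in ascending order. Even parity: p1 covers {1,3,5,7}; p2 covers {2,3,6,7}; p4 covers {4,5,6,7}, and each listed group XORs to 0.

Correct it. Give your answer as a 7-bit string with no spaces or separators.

s1 (pos 1,3,5,7): 0⊕1⊕0⊕1 = 0
s2 (pos 2,3,6,7): 0⊕1⊕0⊕1 = 0
s4 (pos 4,5,6,7): 0⊕0⊕0⊕1 = 1
Syndrome s4…s1 = 100 → error at position 4.
Flip position 4: 0010001 → 0011001

0011001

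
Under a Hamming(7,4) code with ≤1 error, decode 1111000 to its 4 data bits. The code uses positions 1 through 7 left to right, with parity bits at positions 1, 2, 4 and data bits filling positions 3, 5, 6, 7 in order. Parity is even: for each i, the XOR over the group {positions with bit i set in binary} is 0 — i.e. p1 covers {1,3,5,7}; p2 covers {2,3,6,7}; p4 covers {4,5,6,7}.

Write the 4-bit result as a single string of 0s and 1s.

1000

s1 (pos 1,3,5,7): 1⊕1⊕0⊕0 = 0
s2 (pos 2,3,6,7): 1⊕1⊕0⊕0 = 0
s4 (pos 4,5,6,7): 1⊕0⊕0⊕0 = 1
Syndrome s4…s1 = 100 → error at position 4.
Flip position 4: 1111000 → 1110000
Read data bits from positions 3,5,6,7: 1000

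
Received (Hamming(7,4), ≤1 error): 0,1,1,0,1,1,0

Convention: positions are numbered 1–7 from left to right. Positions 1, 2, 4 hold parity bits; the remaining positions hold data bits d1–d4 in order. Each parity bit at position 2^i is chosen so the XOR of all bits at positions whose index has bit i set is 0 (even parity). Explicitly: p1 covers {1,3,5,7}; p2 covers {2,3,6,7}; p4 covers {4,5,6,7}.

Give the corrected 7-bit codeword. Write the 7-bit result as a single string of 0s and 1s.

s1 (pos 1,3,5,7): 0⊕1⊕1⊕0 = 0
s2 (pos 2,3,6,7): 1⊕1⊕1⊕0 = 1
s4 (pos 4,5,6,7): 0⊕1⊕1⊕0 = 0
Syndrome s4…s1 = 010 → error at position 2.
Flip position 2: 0110110 → 0010110

0010110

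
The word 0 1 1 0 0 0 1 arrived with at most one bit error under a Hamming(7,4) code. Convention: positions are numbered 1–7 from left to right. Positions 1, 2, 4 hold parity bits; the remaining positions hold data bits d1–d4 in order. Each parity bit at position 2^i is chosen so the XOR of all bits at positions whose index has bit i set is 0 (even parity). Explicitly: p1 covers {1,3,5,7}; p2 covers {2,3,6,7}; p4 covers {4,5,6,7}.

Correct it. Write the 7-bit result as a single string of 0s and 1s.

0110011

s1 (pos 1,3,5,7): 0⊕1⊕0⊕1 = 0
s2 (pos 2,3,6,7): 1⊕1⊕0⊕1 = 1
s4 (pos 4,5,6,7): 0⊕0⊕0⊕1 = 1
Syndrome s4…s1 = 110 → error at position 6.
Flip position 6: 0110001 → 0110011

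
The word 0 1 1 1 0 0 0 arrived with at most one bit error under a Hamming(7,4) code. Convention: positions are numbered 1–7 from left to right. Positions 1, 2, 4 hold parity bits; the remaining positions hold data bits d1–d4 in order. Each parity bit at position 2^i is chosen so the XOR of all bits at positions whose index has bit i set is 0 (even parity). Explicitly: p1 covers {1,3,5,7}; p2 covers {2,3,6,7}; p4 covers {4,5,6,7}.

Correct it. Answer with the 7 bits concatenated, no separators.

0111100

s1 (pos 1,3,5,7): 0⊕1⊕0⊕0 = 1
s2 (pos 2,3,6,7): 1⊕1⊕0⊕0 = 0
s4 (pos 4,5,6,7): 1⊕0⊕0⊕0 = 1
Syndrome s4…s1 = 101 → error at position 5.
Flip position 5: 0111000 → 0111100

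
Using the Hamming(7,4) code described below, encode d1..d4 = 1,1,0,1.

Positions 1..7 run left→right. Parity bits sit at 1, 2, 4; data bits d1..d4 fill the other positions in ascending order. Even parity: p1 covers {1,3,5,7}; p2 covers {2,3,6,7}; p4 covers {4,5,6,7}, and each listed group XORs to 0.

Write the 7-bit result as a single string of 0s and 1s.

Place data at non-parity positions: p1 p2 1 p4 1 0 1
p1 (pos 1,3,5,7): XOR of data positions = 1⊕1⊕1 = 1
p2 (pos 2,3,6,7): XOR of data positions = 1⊕0⊕1 = 0
p4 (pos 4,5,6,7): XOR of data positions = 1⊕0⊕1 = 0
Codeword: 1010101

1010101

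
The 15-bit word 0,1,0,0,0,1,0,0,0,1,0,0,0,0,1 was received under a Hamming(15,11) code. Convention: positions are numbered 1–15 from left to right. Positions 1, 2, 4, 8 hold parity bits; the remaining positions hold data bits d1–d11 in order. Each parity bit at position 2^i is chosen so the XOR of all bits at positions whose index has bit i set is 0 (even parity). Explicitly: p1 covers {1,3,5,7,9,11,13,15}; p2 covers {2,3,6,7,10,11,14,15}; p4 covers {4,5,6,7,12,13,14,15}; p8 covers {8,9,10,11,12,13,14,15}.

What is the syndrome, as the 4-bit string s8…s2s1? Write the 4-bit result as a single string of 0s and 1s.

s1 (pos 1,3,5,7,9,11,13,15): 0⊕0⊕0⊕0⊕0⊕0⊕0⊕1 = 1
s2 (pos 2,3,6,7,10,11,14,15): 1⊕0⊕1⊕0⊕1⊕0⊕0⊕1 = 0
s4 (pos 4,5,6,7,12,13,14,15): 0⊕0⊕1⊕0⊕0⊕0⊕0⊕1 = 0
s8 (pos 8,9,10,11,12,13,14,15): 0⊕0⊕1⊕0⊕0⊕0⊕0⊕1 = 0
Syndrome s8…s1 = 0001 → error at position 1.

0001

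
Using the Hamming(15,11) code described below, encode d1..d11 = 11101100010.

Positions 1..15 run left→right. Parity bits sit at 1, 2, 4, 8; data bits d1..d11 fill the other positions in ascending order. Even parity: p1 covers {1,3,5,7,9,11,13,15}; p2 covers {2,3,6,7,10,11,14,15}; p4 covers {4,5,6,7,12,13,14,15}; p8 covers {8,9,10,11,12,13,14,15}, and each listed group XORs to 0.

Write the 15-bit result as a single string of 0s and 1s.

Place data at non-parity positions: p1 p2 1 p4 1 1 0 p8 1 1 0 0 0 1 0
p1 (pos 1,3,5,7,9,11,13,15): XOR of data positions = 1⊕1⊕0⊕1⊕0⊕0⊕0 = 1
p2 (pos 2,3,6,7,10,11,14,15): XOR of data positions = 1⊕1⊕0⊕1⊕0⊕1⊕0 = 0
p4 (pos 4,5,6,7,12,13,14,15): XOR of data positions = 1⊕1⊕0⊕0⊕0⊕1⊕0 = 1
p8 (pos 8,9,10,11,12,13,14,15): XOR of data positions = 1⊕1⊕0⊕0⊕0⊕1⊕0 = 1
Codeword: 101111011100010

101111011100010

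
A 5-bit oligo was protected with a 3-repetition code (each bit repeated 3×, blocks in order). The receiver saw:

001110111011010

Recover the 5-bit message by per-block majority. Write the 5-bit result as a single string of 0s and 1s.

Block 1 (001): 1 one → 0
Block 2 (110): 2 ones → 1
Block 3 (111): 3 ones → 1
Block 4 (011): 2 ones → 1
Block 5 (010): 1 one → 0

01110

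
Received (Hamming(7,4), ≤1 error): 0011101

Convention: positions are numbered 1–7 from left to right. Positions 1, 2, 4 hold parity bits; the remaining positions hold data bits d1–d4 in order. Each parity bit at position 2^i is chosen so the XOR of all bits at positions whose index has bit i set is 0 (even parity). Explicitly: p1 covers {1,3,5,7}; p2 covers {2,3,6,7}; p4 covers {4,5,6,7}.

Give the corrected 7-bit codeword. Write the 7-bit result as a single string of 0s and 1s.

s1 (pos 1,3,5,7): 0⊕1⊕1⊕1 = 1
s2 (pos 2,3,6,7): 0⊕1⊕0⊕1 = 0
s4 (pos 4,5,6,7): 1⊕1⊕0⊕1 = 1
Syndrome s4…s1 = 101 → error at position 5.
Flip position 5: 0011101 → 0011001

0011001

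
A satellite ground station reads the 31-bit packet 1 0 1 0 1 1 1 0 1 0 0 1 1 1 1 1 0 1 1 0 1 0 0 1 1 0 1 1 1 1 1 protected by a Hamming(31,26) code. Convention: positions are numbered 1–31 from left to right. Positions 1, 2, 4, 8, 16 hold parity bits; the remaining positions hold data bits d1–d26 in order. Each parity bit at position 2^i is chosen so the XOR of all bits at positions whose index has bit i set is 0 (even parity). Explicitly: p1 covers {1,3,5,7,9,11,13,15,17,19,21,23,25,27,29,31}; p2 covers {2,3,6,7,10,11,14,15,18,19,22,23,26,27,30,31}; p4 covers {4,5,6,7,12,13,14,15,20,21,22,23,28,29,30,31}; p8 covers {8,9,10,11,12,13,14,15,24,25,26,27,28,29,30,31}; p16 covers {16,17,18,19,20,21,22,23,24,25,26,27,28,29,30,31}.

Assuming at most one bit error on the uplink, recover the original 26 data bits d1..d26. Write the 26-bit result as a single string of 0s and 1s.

s1 (pos 1,3,5,7,9,11,13,15,17,19,21,23,25,27,29,31): 1⊕1⊕1⊕1⊕1⊕0⊕1⊕1⊕0⊕1⊕1⊕0⊕1⊕1⊕1⊕1 = 1
s2 (pos 2,3,6,7,10,11,14,15,18,19,22,23,26,27,30,31): 0⊕1⊕1⊕1⊕0⊕0⊕1⊕1⊕1⊕1⊕0⊕0⊕0⊕1⊕1⊕1 = 0
s4 (pos 4,5,6,7,12,13,14,15,20,21,22,23,28,29,30,31): 0⊕1⊕1⊕1⊕1⊕1⊕1⊕1⊕0⊕1⊕0⊕0⊕1⊕1⊕1⊕1 = 0
s8 (pos 8,9,10,11,12,13,14,15,24,25,26,27,28,29,30,31): 0⊕1⊕0⊕0⊕1⊕1⊕1⊕1⊕1⊕1⊕0⊕1⊕1⊕1⊕1⊕1 = 0
s16 (pos 16,17,18,19,20,21,22,23,24,25,26,27,28,29,30,31): 1⊕0⊕1⊕1⊕0⊕1⊕0⊕0⊕1⊕1⊕0⊕1⊕1⊕1⊕1⊕1 = 1
Syndrome s16…s1 = 10001 → error at position 17.
Flip position 17: 1010111010011111011010011011111 → 1010111010011111111010011011111
Read data bits from positions 3,5,6,7,9,10,11,12,13,14,15,17,18,19,20,21,22,23,24,25,26,27,28,29,30,31: 11111001111111010011011111

11111001111111010011011111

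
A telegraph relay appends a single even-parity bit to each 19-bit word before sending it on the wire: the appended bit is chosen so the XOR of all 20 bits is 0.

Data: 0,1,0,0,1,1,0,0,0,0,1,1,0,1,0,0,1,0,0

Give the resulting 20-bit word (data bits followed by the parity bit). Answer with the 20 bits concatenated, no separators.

XOR of the 19 data bits: 0⊕1⊕0⊕0⊕1⊕1⊕0⊕0⊕0⊕0⊕1⊕1⊕0⊕1⊕0⊕0⊕1⊕0⊕0 = 1
Parity bit = 1 (so all 20 bits XOR to 0).

01001100001101001001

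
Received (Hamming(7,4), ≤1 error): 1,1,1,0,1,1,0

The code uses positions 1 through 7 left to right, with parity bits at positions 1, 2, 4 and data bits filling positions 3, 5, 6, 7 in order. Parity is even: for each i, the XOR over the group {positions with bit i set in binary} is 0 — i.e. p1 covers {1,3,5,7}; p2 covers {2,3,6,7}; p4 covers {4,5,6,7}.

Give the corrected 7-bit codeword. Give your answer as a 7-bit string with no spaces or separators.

1100110

s1 (pos 1,3,5,7): 1⊕1⊕1⊕0 = 1
s2 (pos 2,3,6,7): 1⊕1⊕1⊕0 = 1
s4 (pos 4,5,6,7): 0⊕1⊕1⊕0 = 0
Syndrome s4…s1 = 011 → error at position 3.
Flip position 3: 1110110 → 1100110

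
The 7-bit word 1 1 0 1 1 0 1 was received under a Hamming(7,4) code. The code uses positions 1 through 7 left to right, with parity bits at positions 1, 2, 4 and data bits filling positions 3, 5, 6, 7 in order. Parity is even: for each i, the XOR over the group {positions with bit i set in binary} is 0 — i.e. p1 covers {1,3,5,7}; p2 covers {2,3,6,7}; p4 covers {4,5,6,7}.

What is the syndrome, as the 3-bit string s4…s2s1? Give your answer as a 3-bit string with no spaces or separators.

101

s1 (pos 1,3,5,7): 1⊕0⊕1⊕1 = 1
s2 (pos 2,3,6,7): 1⊕0⊕0⊕1 = 0
s4 (pos 4,5,6,7): 1⊕1⊕0⊕1 = 1
Syndrome s4…s1 = 101 → error at position 5.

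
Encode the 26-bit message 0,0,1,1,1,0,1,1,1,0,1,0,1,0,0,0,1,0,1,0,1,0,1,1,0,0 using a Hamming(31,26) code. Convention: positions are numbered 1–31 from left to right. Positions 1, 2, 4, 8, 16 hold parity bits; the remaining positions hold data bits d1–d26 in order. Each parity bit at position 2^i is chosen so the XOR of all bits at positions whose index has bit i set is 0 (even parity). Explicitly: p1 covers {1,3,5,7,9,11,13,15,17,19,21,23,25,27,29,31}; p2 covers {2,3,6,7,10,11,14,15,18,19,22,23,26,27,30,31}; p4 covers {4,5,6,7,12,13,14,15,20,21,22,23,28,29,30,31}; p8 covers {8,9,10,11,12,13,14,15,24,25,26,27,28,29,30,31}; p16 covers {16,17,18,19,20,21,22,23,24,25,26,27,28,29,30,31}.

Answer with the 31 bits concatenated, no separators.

0100011110111010010001010101100

Place data at non-parity positions: p1 p2 0 p4 0 1 1 p8 1 0 1 1 1 0 1 p16 0 1 0 0 0 1 0 1 0 1 0 1 1 0 0
p1 (pos 1,3,5,7,9,11,13,15,17,19,21,23,25,27,29,31): XOR of data positions = 0⊕0⊕1⊕1⊕1⊕1⊕1⊕0⊕0⊕0⊕0⊕0⊕0⊕1⊕0 = 0
p2 (pos 2,3,6,7,10,11,14,15,18,19,22,23,26,27,30,31): XOR of data positions = 0⊕1⊕1⊕0⊕1⊕0⊕1⊕1⊕0⊕1⊕0⊕1⊕0⊕0⊕0 = 1
p4 (pos 4,5,6,7,12,13,14,15,20,21,22,23,28,29,30,31): XOR of data positions = 0⊕1⊕1⊕1⊕1⊕0⊕1⊕0⊕0⊕1⊕0⊕1⊕1⊕0⊕0 = 0
p8 (pos 8,9,10,11,12,13,14,15,24,25,26,27,28,29,30,31): XOR of data positions = 1⊕0⊕1⊕1⊕1⊕0⊕1⊕1⊕0⊕1⊕0⊕1⊕1⊕0⊕0 = 1
p16 (pos 16,17,18,19,20,21,22,23,24,25,26,27,28,29,30,31): XOR of data positions = 0⊕1⊕0⊕0⊕0⊕1⊕0⊕1⊕0⊕1⊕0⊕1⊕1⊕0⊕0 = 0
Codeword: 0100011110111010010001010101100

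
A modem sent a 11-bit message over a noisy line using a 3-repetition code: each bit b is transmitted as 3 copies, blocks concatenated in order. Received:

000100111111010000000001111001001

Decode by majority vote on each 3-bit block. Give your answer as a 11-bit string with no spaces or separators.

00110000100

Block 1 (000): 0 ones → 0
Block 2 (100): 1 one → 0
Block 3 (111): 3 ones → 1
Block 4 (111): 3 ones → 1
Block 5 (010): 1 one → 0
Block 6 (000): 0 ones → 0
Block 7 (000): 0 ones → 0
Block 8 (001): 1 one → 0
Block 9 (111): 3 ones → 1
Block 10 (001): 1 one → 0
Block 11 (001): 1 one → 0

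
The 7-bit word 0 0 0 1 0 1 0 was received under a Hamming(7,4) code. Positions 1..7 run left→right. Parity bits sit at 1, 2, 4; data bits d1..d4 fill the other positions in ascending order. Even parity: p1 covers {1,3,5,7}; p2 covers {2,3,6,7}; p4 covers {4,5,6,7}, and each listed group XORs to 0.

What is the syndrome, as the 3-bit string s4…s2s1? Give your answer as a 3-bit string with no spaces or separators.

s1 (pos 1,3,5,7): 0⊕0⊕0⊕0 = 0
s2 (pos 2,3,6,7): 0⊕0⊕1⊕0 = 1
s4 (pos 4,5,6,7): 1⊕0⊕1⊕0 = 0
Syndrome s4…s1 = 010 → error at position 2.

010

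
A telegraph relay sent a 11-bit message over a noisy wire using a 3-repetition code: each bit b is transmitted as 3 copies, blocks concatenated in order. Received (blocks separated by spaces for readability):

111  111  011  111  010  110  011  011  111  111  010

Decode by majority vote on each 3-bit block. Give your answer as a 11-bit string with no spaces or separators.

Block 1 (111): 3 ones → 1
Block 2 (111): 3 ones → 1
Block 3 (011): 2 ones → 1
Block 4 (111): 3 ones → 1
Block 5 (010): 1 one → 0
Block 6 (110): 2 ones → 1
Block 7 (011): 2 ones → 1
Block 8 (011): 2 ones → 1
Block 9 (111): 3 ones → 1
Block 10 (111): 3 ones → 1
Block 11 (010): 1 one → 0

11110111110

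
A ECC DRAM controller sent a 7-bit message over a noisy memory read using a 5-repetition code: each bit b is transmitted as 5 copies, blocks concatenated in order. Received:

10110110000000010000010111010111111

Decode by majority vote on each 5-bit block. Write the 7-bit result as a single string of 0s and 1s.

Block 1 (10110): 3 ones → 1
Block 2 (11000): 2 ones → 0
Block 3 (00000): 0 ones → 0
Block 4 (10000): 1 one → 0
Block 5 (01011): 3 ones → 1
Block 6 (10101): 3 ones → 1
Block 7 (11111): 5 ones → 1

1000111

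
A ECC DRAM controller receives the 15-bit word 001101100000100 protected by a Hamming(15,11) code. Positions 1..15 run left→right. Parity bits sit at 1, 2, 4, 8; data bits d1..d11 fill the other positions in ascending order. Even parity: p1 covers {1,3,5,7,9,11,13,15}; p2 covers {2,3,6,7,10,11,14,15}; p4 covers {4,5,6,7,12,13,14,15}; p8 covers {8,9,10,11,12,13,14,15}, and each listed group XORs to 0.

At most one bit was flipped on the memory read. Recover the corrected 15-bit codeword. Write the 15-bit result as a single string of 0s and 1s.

001101100010100

s1 (pos 1,3,5,7,9,11,13,15): 0⊕1⊕0⊕1⊕0⊕0⊕1⊕0 = 1
s2 (pos 2,3,6,7,10,11,14,15): 0⊕1⊕1⊕1⊕0⊕0⊕0⊕0 = 1
s4 (pos 4,5,6,7,12,13,14,15): 1⊕0⊕1⊕1⊕0⊕1⊕0⊕0 = 0
s8 (pos 8,9,10,11,12,13,14,15): 0⊕0⊕0⊕0⊕0⊕1⊕0⊕0 = 1
Syndrome s8…s1 = 1011 → error at position 11.
Flip position 11: 001101100000100 → 001101100010100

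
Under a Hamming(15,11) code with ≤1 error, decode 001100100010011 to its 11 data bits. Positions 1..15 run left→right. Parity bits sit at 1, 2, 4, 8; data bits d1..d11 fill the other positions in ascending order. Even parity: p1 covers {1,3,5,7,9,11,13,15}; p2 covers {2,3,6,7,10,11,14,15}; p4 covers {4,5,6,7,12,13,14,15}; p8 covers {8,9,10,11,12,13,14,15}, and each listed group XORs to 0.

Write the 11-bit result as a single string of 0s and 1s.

10010110011

s1 (pos 1,3,5,7,9,11,13,15): 0⊕1⊕0⊕1⊕0⊕1⊕0⊕1 = 0
s2 (pos 2,3,6,7,10,11,14,15): 0⊕1⊕0⊕1⊕0⊕1⊕1⊕1 = 1
s4 (pos 4,5,6,7,12,13,14,15): 1⊕0⊕0⊕1⊕0⊕0⊕1⊕1 = 0
s8 (pos 8,9,10,11,12,13,14,15): 0⊕0⊕0⊕1⊕0⊕0⊕1⊕1 = 1
Syndrome s8…s1 = 1010 → error at position 10.
Flip position 10: 001100100010011 → 001100100110011
Read data bits from positions 3,5,6,7,9,10,11,12,13,14,15: 10010110011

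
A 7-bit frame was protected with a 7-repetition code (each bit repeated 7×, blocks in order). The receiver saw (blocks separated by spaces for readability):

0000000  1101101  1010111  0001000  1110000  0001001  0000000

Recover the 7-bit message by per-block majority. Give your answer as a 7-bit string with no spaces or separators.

0110000

Block 1 (0000000): 0 ones → 0
Block 2 (1101101): 5 ones → 1
Block 3 (1010111): 5 ones → 1
Block 4 (0001000): 1 one → 0
Block 5 (1110000): 3 ones → 0
Block 6 (0001001): 2 ones → 0
Block 7 (0000000): 0 ones → 0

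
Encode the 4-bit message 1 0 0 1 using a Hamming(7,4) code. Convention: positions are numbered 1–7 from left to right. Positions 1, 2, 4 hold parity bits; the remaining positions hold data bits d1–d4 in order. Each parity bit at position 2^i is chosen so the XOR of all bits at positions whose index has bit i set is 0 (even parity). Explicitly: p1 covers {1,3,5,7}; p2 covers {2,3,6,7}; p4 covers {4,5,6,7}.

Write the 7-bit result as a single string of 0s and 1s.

0011001

Place data at non-parity positions: p1 p2 1 p4 0 0 1
p1 (pos 1,3,5,7): XOR of data positions = 1⊕0⊕1 = 0
p2 (pos 2,3,6,7): XOR of data positions = 1⊕0⊕1 = 0
p4 (pos 4,5,6,7): XOR of data positions = 0⊕0⊕1 = 1
Codeword: 0011001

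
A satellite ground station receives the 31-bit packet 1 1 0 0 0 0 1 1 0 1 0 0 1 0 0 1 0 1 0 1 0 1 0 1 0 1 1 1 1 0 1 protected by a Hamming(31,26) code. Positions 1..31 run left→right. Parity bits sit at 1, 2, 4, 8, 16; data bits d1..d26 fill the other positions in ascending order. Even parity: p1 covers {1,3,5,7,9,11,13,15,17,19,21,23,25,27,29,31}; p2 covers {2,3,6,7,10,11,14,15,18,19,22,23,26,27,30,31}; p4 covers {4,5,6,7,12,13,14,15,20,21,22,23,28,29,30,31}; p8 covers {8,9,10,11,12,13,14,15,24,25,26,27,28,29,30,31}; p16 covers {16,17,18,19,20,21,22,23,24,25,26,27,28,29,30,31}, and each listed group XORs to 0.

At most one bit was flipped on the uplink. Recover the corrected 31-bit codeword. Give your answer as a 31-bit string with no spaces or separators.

1100001101011001010101010111101

s1 (pos 1,3,5,7,9,11,13,15,17,19,21,23,25,27,29,31): 1⊕0⊕0⊕1⊕0⊕0⊕1⊕0⊕0⊕0⊕0⊕0⊕0⊕1⊕1⊕1 = 0
s2 (pos 2,3,6,7,10,11,14,15,18,19,22,23,26,27,30,31): 1⊕0⊕0⊕1⊕1⊕0⊕0⊕0⊕1⊕0⊕1⊕0⊕1⊕1⊕0⊕1 = 0
s4 (pos 4,5,6,7,12,13,14,15,20,21,22,23,28,29,30,31): 0⊕0⊕0⊕1⊕0⊕1⊕0⊕0⊕1⊕0⊕1⊕0⊕1⊕1⊕0⊕1 = 1
s8 (pos 8,9,10,11,12,13,14,15,24,25,26,27,28,29,30,31): 1⊕0⊕1⊕0⊕0⊕1⊕0⊕0⊕1⊕0⊕1⊕1⊕1⊕1⊕0⊕1 = 1
s16 (pos 16,17,18,19,20,21,22,23,24,25,26,27,28,29,30,31): 1⊕0⊕1⊕0⊕1⊕0⊕1⊕0⊕1⊕0⊕1⊕1⊕1⊕1⊕0⊕1 = 0
Syndrome s16…s1 = 01100 → error at position 12.
Flip position 12: 1100001101001001010101010111101 → 1100001101011001010101010111101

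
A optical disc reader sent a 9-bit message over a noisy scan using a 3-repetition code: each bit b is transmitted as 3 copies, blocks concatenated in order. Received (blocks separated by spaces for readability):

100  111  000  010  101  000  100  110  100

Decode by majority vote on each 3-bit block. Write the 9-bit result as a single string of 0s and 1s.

010010010

Block 1 (100): 1 one → 0
Block 2 (111): 3 ones → 1
Block 3 (000): 0 ones → 0
Block 4 (010): 1 one → 0
Block 5 (101): 2 ones → 1
Block 6 (000): 0 ones → 0
Block 7 (100): 1 one → 0
Block 8 (110): 2 ones → 1
Block 9 (100): 1 one → 0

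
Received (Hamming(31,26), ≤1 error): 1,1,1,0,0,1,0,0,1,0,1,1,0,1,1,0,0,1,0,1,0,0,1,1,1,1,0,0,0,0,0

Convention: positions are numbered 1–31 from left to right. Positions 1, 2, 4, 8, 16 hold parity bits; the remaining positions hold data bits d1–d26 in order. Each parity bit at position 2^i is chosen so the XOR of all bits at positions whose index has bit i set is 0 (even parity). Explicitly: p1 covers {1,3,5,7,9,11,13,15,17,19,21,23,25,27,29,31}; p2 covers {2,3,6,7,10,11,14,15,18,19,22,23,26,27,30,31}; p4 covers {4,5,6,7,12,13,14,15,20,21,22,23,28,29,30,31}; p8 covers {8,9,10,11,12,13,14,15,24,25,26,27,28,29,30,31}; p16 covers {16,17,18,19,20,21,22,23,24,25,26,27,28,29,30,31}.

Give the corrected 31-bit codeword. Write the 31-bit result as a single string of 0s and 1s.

1100010010110110010100111100000

s1 (pos 1,3,5,7,9,11,13,15,17,19,21,23,25,27,29,31): 1⊕1⊕0⊕0⊕1⊕1⊕0⊕1⊕0⊕0⊕0⊕1⊕1⊕0⊕0⊕0 = 1
s2 (pos 2,3,6,7,10,11,14,15,18,19,22,23,26,27,30,31): 1⊕1⊕1⊕0⊕0⊕1⊕1⊕1⊕1⊕0⊕0⊕1⊕1⊕0⊕0⊕0 = 1
s4 (pos 4,5,6,7,12,13,14,15,20,21,22,23,28,29,30,31): 0⊕0⊕1⊕0⊕1⊕0⊕1⊕1⊕1⊕0⊕0⊕1⊕0⊕0⊕0⊕0 = 0
s8 (pos 8,9,10,11,12,13,14,15,24,25,26,27,28,29,30,31): 0⊕1⊕0⊕1⊕1⊕0⊕1⊕1⊕1⊕1⊕1⊕0⊕0⊕0⊕0⊕0 = 0
s16 (pos 16,17,18,19,20,21,22,23,24,25,26,27,28,29,30,31): 0⊕0⊕1⊕0⊕1⊕0⊕0⊕1⊕1⊕1⊕1⊕0⊕0⊕0⊕0⊕0 = 0
Syndrome s16…s1 = 00011 → error at position 3.
Flip position 3: 1110010010110110010100111100000 → 1100010010110110010100111100000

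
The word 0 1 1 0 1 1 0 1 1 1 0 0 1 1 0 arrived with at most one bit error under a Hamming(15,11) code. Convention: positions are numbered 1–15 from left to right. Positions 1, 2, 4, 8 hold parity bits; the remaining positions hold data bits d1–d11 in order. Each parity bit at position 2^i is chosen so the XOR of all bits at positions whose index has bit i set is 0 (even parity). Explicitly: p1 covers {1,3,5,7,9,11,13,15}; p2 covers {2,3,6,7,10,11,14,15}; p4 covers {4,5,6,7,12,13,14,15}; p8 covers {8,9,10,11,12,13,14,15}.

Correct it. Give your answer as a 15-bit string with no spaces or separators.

011011011000110

s1 (pos 1,3,5,7,9,11,13,15): 0⊕1⊕1⊕0⊕1⊕0⊕1⊕0 = 0
s2 (pos 2,3,6,7,10,11,14,15): 1⊕1⊕1⊕0⊕1⊕0⊕1⊕0 = 1
s4 (pos 4,5,6,7,12,13,14,15): 0⊕1⊕1⊕0⊕0⊕1⊕1⊕0 = 0
s8 (pos 8,9,10,11,12,13,14,15): 1⊕1⊕1⊕0⊕0⊕1⊕1⊕0 = 1
Syndrome s8…s1 = 1010 → error at position 10.
Flip position 10: 011011011100110 → 011011011000110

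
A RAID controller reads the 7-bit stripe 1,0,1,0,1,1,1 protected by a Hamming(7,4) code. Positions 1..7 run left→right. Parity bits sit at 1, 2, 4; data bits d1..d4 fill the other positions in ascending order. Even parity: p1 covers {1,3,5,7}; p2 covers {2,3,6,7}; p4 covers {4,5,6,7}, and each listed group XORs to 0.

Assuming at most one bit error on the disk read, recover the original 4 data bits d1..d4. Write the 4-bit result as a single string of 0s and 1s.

1101

s1 (pos 1,3,5,7): 1⊕1⊕1⊕1 = 0
s2 (pos 2,3,6,7): 0⊕1⊕1⊕1 = 1
s4 (pos 4,5,6,7): 0⊕1⊕1⊕1 = 1
Syndrome s4…s1 = 110 → error at position 6.
Flip position 6: 1010111 → 1010101
Read data bits from positions 3,5,6,7: 1101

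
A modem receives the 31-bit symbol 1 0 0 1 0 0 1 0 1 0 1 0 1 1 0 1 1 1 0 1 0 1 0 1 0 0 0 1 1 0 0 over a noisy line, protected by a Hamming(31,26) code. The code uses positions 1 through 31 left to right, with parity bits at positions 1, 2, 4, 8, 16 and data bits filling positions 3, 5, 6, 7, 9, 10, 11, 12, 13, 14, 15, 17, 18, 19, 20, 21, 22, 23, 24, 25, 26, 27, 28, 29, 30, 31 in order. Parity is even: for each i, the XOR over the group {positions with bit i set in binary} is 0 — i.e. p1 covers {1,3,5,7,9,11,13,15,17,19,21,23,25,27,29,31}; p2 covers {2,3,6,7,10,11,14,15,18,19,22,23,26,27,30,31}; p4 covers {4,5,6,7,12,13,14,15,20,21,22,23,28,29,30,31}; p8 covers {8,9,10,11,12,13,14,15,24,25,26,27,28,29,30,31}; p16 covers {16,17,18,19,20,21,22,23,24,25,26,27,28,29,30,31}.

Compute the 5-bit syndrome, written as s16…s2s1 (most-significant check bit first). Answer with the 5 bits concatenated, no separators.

s1 (pos 1,3,5,7,9,11,13,15,17,19,21,23,25,27,29,31): 1⊕0⊕0⊕1⊕1⊕1⊕1⊕0⊕1⊕0⊕0⊕0⊕0⊕0⊕1⊕0 = 1
s2 (pos 2,3,6,7,10,11,14,15,18,19,22,23,26,27,30,31): 0⊕0⊕0⊕1⊕0⊕1⊕1⊕0⊕1⊕0⊕1⊕0⊕0⊕0⊕0⊕0 = 1
s4 (pos 4,5,6,7,12,13,14,15,20,21,22,23,28,29,30,31): 1⊕0⊕0⊕1⊕0⊕1⊕1⊕0⊕1⊕0⊕1⊕0⊕1⊕1⊕0⊕0 = 0
s8 (pos 8,9,10,11,12,13,14,15,24,25,26,27,28,29,30,31): 0⊕1⊕0⊕1⊕0⊕1⊕1⊕0⊕1⊕0⊕0⊕0⊕1⊕1⊕0⊕0 = 1
s16 (pos 16,17,18,19,20,21,22,23,24,25,26,27,28,29,30,31): 1⊕1⊕1⊕0⊕1⊕0⊕1⊕0⊕1⊕0⊕0⊕0⊕1⊕1⊕0⊕0 = 0
Syndrome s16…s1 = 01011 → error at position 11.

01011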